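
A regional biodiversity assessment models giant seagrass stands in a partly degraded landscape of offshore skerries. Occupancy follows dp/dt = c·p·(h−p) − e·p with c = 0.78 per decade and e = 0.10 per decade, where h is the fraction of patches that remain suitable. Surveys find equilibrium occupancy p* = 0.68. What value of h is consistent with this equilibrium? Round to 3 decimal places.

At equilibrium c(h−p*) = e, so h = p* + e/c.
h = 0.68 + 0.10/0.78 = 0.68 + 0.1282 = 0.8082.

0.808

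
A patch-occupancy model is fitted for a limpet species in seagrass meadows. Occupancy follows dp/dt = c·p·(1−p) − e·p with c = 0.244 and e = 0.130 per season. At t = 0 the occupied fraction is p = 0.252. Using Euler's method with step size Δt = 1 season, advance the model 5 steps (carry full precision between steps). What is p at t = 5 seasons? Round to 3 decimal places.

Update rule: p ← p + [c·p·(1−p) − e·p]·Δt with Δt = 1.
  1  |  dp/dt·Δt = +0.013233  |  p_1 = 0.265233
  2  |  dp/dt·Δt = +0.013072  |  p_2 = 0.278305
  3  |  dp/dt·Δt = +0.012828  |  p_3 = 0.291133
  4  |  dp/dt·Δt = +0.012508  |  p_4 = 0.303641
  5  |  dp/dt·Δt = +0.012119  |  p_5 = 0.315760

0.316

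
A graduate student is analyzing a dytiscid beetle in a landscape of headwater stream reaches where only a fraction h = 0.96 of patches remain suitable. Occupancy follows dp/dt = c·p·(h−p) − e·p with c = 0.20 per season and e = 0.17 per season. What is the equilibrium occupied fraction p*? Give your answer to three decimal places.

0.110

Setting dp/dt = 0 and dividing by p* gives c·(h−p*) = e.
So p* = h − e/c = 0.96 − 0.17/0.20 = 0.96 − 0.8500 = 0.1100.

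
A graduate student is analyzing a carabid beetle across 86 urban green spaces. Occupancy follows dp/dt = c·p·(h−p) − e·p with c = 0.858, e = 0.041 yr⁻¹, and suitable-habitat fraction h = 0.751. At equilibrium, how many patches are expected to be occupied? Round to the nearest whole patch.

60

p* = h − e/c = 0.751 − 0.0478 = 0.7032.
Expected occupied patches = N × p* = 86 × 0.7032 = 60.48 ≈ 60.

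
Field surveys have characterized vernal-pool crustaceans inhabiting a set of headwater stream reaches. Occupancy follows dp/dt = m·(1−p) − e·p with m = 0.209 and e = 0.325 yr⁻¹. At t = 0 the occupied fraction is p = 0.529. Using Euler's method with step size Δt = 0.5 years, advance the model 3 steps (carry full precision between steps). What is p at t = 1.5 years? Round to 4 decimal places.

Update rule: p ← p + [m·(1−p) − e·p]·Δt with Δt = 0.5.
step 1: Δp = -0.03674, p = 0.49226
step 2: Δp = -0.02693, p = 0.46532
step 3: Δp = -0.01974, p = 0.44558

0.4456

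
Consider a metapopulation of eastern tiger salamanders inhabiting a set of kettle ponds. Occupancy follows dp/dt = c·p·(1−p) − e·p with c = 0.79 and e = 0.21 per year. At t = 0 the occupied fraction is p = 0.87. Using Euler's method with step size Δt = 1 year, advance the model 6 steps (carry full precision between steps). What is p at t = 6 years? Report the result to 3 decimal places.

0.735

Update rule: p ← p + [c·p·(1−p) − e·p]·Δt with Δt = 1.
t = 1: p = 0.87000 + (-0.09335) = 0.77665
t = 2: p = 0.77665 + (-0.02606) = 0.75059
t = 3: p = 0.75059 + (-0.00973) = 0.74086
t = 4: p = 0.74086 + (-0.00391) = 0.73695
t = 5: p = 0.73695 + (-0.00161) = 0.73533
t = 6: p = 0.73533 + (-0.00067) = 0.73466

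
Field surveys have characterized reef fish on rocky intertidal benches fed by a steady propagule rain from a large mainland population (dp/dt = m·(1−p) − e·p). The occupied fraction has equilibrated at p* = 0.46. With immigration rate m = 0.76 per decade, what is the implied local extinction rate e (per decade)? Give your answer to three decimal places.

0.892

At equilibrium m(1−p*) = e·p*, so e = m(1−p*)/p*.
e = 0.76 × 0.5400 / 0.46 = 0.8922.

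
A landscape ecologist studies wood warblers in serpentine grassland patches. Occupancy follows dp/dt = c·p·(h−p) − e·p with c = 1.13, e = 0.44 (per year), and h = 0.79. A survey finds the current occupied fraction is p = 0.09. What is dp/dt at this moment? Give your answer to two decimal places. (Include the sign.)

Colonization term: c·p·(h−p) = 1.13×0.09×0.7000 = 0.07119.
Extinction term: e·p = 0.03960.
dp/dt = 0.07119 − 0.03960 = 0.03159.

0.03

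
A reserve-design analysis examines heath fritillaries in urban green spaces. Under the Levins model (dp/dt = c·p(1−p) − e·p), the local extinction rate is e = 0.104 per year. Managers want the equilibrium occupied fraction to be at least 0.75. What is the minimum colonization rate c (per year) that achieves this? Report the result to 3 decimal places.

p* = 1 − e/c ≥ 0.75 requires e/c ≤ 0.2500, i.e. c ≥ e/0.2500.
c_min = 0.104/0.2500 = 0.4160.

0.416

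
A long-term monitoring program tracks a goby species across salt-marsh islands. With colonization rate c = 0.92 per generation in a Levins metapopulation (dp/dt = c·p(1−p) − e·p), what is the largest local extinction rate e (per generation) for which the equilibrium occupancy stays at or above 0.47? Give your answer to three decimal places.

1 − e/c ≥ 0.47 ⇒ e ≤ c(1 − 0.47) = 0.92 × 0.5300.
e_max = 0.4876.

0.488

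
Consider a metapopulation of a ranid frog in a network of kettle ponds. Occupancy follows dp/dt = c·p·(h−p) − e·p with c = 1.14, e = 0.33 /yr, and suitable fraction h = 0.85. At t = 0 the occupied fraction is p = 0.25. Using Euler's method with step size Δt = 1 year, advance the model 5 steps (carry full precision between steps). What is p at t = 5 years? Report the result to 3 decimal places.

0.548

Update rule: p ← p + [c·p·(h−p) − e·p]·Δt with Δt = 1.
  1  |  dp/dt·Δt = +0.088500  |  p_1 = 0.338500
  2  |  dp/dt·Δt = +0.085678  |  p_2 = 0.424178
  3  |  dp/dt·Δt = +0.065933  |  p_3 = 0.490111
  4  |  dp/dt·Δt = +0.039343  |  p_4 = 0.529454
  5  |  dp/dt·Δt = +0.018755  |  p_5 = 0.548208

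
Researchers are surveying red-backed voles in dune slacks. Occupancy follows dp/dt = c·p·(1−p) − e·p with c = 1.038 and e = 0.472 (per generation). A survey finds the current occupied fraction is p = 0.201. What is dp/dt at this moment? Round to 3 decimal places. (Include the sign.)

Colonization term: c·p·(1−p) = 1.038×0.201×0.7990 = 0.16670.
Extinction term: e·p = 0.09487.
dp/dt = 0.16670 − 0.09487 = 0.07183.

0.072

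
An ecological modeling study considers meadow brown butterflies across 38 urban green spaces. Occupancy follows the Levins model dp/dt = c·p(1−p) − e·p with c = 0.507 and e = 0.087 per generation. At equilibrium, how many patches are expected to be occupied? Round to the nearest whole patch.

31

p* = 1 − e/c = 1 − 0.087/0.507 = 0.8284.
Expected occupied patches = N × p* = 38 × 0.8284 = 31.48 ≈ 31.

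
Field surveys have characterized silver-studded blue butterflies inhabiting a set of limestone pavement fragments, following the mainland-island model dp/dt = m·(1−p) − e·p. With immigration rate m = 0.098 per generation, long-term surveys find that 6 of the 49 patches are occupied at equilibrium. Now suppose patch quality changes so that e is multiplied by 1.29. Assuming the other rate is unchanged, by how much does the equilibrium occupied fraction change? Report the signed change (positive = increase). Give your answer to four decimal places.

-0.0248

Observed p* = 6/49 = 0.12245.
Balance m(1−p*) = e·p* gives e = m(1−p*)/p* = 0.098×0.87755/0.12245 = 0.70233.
New p* = m/(m+e) = 0.09800/(0.09800+0.90601) = 0.09761.
Δp* = 0.09761 − 0.12245 = -0.02484.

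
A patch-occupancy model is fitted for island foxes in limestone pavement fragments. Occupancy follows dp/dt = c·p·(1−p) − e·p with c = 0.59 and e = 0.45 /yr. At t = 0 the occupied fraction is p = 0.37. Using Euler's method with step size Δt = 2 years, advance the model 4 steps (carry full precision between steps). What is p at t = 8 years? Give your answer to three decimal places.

0.259

Update rule: p ← p + [c·p·(1−p) − e·p]·Δt with Δt = 2.
  1  |  dp/dt·Δt = -0.057942  |  p_1 = 0.312058
  2  |  dp/dt·Δt = -0.027532  |  p_2 = 0.284526
  3  |  dp/dt·Δt = -0.015860  |  p_3 = 0.268666
  4  |  dp/dt·Δt = -0.009948  |  p_4 = 0.258718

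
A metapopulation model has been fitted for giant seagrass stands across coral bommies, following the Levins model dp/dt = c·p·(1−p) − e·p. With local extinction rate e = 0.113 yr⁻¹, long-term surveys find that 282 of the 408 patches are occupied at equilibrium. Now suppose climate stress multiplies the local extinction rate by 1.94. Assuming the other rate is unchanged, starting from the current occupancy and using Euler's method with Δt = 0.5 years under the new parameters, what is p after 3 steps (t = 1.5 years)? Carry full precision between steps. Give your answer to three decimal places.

0.599

Observed p* = 282/408 = 0.69118.
Balance c(1−p*) = e gives c = e/(1 − 0.69118) = 0.113/0.30882 = 0.36590.
Starting from p₀ = 0.69118; update p ← p + (dp/dt)·Δt with the new parameters.
p: 0.69118 → 0.65447  (Δp = -0.03671)
p: 0.65447 → 0.62410  (Δp = -0.03036)
p: 0.62410 → 0.59862  (Δp = -0.02549)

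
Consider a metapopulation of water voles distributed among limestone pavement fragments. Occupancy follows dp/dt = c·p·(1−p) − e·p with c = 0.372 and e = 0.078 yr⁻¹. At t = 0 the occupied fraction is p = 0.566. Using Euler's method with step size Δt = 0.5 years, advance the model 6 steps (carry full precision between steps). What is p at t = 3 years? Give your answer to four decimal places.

Update rule: p ← p + [c·p·(1−p) − e·p]·Δt with Δt = 0.5.
p: 0.56600 → 0.58962  (Δp = +0.02362)
p: 0.58962 → 0.61163  (Δp = +0.02201)
p: 0.61163 → 0.63196  (Δp = +0.02033)
p: 0.63196 → 0.65057  (Δp = +0.01862)
p: 0.65057 → 0.66748  (Δp = +0.01691)
p: 0.66748 → 0.68273  (Δp = +0.01525)

0.6827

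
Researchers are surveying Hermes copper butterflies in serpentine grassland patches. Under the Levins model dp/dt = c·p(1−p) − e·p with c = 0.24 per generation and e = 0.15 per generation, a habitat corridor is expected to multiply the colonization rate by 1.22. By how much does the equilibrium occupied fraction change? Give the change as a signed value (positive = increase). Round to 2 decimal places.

Before: p* = 1 − 0.15/0.24 = 0.3750.
After the change, c = 0.2928, e = 0.15, so p* = 1 − 0.15/0.2928 = 0.4877.
Δp* = 0.4877 − 0.3750 = +0.1127.

0.11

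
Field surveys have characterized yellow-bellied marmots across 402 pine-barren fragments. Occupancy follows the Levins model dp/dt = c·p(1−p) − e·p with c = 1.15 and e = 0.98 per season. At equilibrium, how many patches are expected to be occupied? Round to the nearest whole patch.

p* = 1 − e/c = 1 − 0.98/1.15 = 0.1478.
Expected occupied patches = N × p* = 402 × 0.1478 = 59.43 ≈ 59.

59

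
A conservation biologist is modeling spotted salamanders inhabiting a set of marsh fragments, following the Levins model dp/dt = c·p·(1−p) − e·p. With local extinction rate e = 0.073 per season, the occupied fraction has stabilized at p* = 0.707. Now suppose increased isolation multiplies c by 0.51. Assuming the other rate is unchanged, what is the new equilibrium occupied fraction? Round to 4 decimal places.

Balance c(1−p*) = e gives c = e/(1 − 0.70700) = 0.073/0.29300 = 0.24915.
New p* = 1 − e/c = 1 − 0.07300/0.12707 = 0.42551.

0.4255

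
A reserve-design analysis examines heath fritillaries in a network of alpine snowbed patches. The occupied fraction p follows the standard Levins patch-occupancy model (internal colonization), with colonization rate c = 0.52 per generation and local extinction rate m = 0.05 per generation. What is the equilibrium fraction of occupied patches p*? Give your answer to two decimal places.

0.90

At equilibrium, colonization balances extinction: c·p*·(1−p*) = m·p*.
So p* = 1 − m/c = 1 − 0.05/0.52 = 1 − 0.0962 = 0.9038.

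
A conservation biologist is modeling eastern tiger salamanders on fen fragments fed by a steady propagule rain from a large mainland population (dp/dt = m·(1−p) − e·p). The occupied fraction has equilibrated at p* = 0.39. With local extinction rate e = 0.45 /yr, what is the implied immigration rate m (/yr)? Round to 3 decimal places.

At equilibrium m(1−p*) = e·p*, so m = e·p*/(1−p*).
m = 0.45 × 0.39 / 0.6100 = 0.1755/0.6100 = 0.2877.

0.288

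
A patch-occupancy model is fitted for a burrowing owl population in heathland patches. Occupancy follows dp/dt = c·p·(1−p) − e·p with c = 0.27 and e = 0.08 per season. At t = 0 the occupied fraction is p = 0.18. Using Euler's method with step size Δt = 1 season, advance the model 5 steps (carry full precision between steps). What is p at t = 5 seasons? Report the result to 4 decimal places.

0.3265

Update rule: p ← p + [c·p·(1−p) − e·p]·Δt with Δt = 1.
p: 0.18000 → 0.20545  (Δp = +0.02545)
p: 0.20545 → 0.23309  (Δp = +0.02764)
p: 0.23309 → 0.26271  (Δp = +0.02962)
p: 0.26271 → 0.29399  (Δp = +0.03128)
p: 0.29399 → 0.32651  (Δp = +0.03252)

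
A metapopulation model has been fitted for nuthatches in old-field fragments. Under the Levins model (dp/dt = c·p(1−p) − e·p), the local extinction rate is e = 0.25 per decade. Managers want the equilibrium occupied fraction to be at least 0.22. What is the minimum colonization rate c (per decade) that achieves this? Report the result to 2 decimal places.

p* = 1 − e/c ≥ 0.22 requires e/c ≤ 0.7800, i.e. c ≥ e/0.7800.
c_min = 0.25/0.7800 = 0.3205.

0.32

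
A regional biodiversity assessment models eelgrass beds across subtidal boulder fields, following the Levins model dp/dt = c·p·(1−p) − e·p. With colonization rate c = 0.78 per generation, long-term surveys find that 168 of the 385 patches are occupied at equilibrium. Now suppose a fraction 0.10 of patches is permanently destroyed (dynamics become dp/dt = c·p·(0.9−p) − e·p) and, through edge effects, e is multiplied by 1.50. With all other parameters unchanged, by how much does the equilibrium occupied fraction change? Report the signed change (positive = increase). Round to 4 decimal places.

-0.3818

Observed p* = 168/385 = 0.43636.
Balance c(1−p*) = e gives e = 0.78×(1 − 0.43636) = 0.43964.
New p* = 0.9 − e/c = 0.9 − 0.65946/0.78000 = 0.05454.
Δp* = 0.05454 − 0.43636 = -0.38182.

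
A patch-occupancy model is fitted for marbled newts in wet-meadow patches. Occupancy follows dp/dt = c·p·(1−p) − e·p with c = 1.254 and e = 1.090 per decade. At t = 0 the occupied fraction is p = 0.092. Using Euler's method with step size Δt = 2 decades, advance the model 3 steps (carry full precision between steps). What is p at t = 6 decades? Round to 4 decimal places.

0.1146

Update rule: p ← p + [c·p·(1−p) − e·p]·Δt with Δt = 2.
p: 0.09200 → 0.10095  (Δp = +0.00895)
p: 0.10095 → 0.10850  (Δp = +0.00755)
p: 0.10850 → 0.11456  (Δp = +0.00606)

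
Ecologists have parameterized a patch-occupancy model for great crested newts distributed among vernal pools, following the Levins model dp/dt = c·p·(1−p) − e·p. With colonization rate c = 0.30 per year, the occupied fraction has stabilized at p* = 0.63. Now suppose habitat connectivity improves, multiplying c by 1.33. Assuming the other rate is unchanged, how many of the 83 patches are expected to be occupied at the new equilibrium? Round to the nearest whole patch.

Balance c(1−p*) = e gives e = 0.30×(1 − 0.63000) = 0.11100.
New p* = 1 − e/c = 1 − 0.11100/0.39900 = 0.72180.
Expected occupied = 83 × 0.72180 = 59.91 ≈ 60.

60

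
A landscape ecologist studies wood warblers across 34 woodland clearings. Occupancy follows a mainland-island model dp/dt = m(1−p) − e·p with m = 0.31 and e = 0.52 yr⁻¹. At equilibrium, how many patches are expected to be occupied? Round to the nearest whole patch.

13

p* = m/(m+e) = 0.31/0.8300 = 0.3735.
Expected occupied patches = N × p* = 34 × 0.3735 = 12.70 ≈ 13.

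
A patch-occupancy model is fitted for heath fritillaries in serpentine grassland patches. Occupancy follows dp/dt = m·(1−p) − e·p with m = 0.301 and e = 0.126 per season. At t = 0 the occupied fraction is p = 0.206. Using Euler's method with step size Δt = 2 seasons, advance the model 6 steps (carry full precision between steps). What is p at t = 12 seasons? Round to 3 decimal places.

0.705

Update rule: p ← p + [m·(1−p) − e·p]·Δt with Δt = 2.
p: 0.20600 → 0.63208  (Δp = +0.42608)
p: 0.63208 → 0.69428  (Δp = +0.06221)
p: 0.69428 → 0.70337  (Δp = +0.00908)
p: 0.70337 → 0.70469  (Δp = +0.00133)
p: 0.70469 → 0.70488  (Δp = +0.00019)
p: 0.70488 → 0.70491  (Δp = +0.00003)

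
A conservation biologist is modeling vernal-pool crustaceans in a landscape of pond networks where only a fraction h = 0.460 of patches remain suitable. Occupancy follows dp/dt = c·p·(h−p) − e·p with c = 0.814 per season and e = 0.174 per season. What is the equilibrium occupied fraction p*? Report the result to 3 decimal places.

0.246

Setting dp/dt = 0 and dividing by p* gives c·(h−p*) = e.
So p* = h − e/c = 0.460 − 0.174/0.814 = 0.460 − 0.2138 = 0.2462.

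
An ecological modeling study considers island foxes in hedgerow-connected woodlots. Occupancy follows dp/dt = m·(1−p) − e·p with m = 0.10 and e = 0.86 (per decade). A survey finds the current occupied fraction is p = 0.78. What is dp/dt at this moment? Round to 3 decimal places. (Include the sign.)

Colonization term: m·(1−p) = 0.10×0.2200 = 0.02200.
Extinction term: e·p = 0.67080.
dp/dt = 0.02200 − 0.67080 = -0.64880.

-0.649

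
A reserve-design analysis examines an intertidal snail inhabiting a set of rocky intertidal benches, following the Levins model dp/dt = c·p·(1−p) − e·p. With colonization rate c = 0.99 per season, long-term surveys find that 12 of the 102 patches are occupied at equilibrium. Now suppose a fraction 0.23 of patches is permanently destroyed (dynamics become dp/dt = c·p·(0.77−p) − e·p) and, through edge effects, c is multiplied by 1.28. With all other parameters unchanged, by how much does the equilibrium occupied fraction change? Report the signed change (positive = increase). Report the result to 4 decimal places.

Observed p* = 12/102 = 0.11765.
Balance c(1−p*) = e gives e = 0.99×(1 − 0.11765) = 0.87353.
New p* = 0.77 − e/c = 0.77 − 0.87353/1.26720 = 0.08066.
Δp* = 0.08066 − 0.11765 = -0.03699.

-0.0370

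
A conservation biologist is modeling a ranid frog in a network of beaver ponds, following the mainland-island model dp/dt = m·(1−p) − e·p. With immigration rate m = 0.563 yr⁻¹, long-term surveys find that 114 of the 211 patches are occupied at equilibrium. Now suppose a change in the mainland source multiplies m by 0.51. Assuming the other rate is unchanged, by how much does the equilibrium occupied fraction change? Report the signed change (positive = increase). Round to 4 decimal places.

Observed p* = 114/211 = 0.54028.
Balance m(1−p*) = e·p* gives e = m(1−p*)/p* = 0.563×0.45972/0.54028 = 0.47905.
New p* = m/(m+e) = 0.28713/(0.28713+0.47905) = 0.37476.
Δp* = 0.37476 − 0.54028 = -0.16552.

-0.1655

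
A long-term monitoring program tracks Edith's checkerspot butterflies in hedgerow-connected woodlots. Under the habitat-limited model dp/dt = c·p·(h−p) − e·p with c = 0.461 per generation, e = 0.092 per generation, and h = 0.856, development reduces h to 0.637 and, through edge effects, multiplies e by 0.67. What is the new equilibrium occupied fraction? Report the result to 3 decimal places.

Before: p* = h − e/c = 0.856 − 0.092/0.461 = 0.856 − 0.1996 = 0.6564.
After: c = 0.461, e = 0.06164, h = 0.637; p* = 0.637 − 0.06164/0.461 = 0.5033.

0.503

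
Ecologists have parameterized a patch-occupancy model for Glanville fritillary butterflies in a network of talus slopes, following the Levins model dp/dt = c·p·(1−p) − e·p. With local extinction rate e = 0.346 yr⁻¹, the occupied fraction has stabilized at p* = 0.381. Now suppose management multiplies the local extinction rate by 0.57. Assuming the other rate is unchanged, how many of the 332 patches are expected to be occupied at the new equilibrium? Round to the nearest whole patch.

215

Balance c(1−p*) = e gives c = e/(1 − 0.38100) = 0.346/0.61900 = 0.55897.
New p* = 1 − e/c = 1 − 0.19722/0.55897 = 0.64717.
Expected occupied = 332 × 0.64717 = 214.86 ≈ 215.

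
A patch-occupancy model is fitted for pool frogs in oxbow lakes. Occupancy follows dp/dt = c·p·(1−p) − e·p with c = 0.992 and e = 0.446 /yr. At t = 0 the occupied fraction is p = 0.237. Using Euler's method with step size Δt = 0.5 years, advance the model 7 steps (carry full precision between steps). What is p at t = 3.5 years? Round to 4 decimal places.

0.4665

Update rule: p ← p + [c·p·(1−p) − e·p]·Δt with Δt = 0.5.
p: 0.23700 → 0.27384  (Δp = +0.03684)
p: 0.27384 → 0.31141  (Δp = +0.03756)
p: 0.31141 → 0.34832  (Δp = +0.03691)
p: 0.34832 → 0.38323  (Δp = +0.03491)
p: 0.38323 → 0.41501  (Δp = +0.03178)
p: 0.41501 → 0.44288  (Δp = +0.02787)
p: 0.44288 → 0.46650  (Δp = +0.02362)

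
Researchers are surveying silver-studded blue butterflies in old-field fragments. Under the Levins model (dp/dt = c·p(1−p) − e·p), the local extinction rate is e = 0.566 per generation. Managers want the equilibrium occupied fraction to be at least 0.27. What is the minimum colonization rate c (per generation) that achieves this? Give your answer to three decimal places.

0.775

p* = 1 − e/c ≥ 0.27 requires e/c ≤ 0.7300, i.e. c ≥ e/0.7300.
c_min = 0.566/0.7300 = 0.7753.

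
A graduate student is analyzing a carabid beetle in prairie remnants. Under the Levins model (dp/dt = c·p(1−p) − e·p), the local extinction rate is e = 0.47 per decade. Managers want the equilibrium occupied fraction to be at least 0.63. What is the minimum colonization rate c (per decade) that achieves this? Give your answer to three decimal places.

p* = 1 − e/c ≥ 0.63 requires e/c ≤ 0.3700, i.e. c ≥ e/0.3700.
c_min = 0.47/0.3700 = 1.2703.

1.270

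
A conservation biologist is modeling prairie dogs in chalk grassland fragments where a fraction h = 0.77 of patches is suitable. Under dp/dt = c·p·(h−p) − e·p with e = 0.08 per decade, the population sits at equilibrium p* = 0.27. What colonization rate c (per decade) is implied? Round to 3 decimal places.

At equilibrium c(h−p*) = e, so c = e/(h−p*).
c = 0.08/(0.77 − 0.27) = 0.08/0.5000 = 0.1600.

0.160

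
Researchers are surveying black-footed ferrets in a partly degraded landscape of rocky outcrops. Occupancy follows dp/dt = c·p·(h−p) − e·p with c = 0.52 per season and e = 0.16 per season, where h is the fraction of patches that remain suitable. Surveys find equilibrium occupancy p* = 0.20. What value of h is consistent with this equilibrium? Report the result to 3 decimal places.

0.508

At equilibrium c(h−p*) = e, so h = p* + e/c.
h = 0.20 + 0.16/0.52 = 0.20 + 0.3077 = 0.5077.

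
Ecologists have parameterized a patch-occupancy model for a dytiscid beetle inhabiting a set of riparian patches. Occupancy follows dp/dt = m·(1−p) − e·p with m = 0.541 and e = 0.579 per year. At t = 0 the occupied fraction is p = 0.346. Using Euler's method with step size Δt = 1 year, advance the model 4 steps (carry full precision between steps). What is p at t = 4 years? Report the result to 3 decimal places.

0.483

Update rule: p ← p + [m·(1−p) − e·p]·Δt with Δt = 1.
  1  |  dp/dt·Δt = +0.153480  |  p_1 = 0.499480
  2  |  dp/dt·Δt = -0.018418  |  p_2 = 0.481062
  3  |  dp/dt·Δt = +0.002210  |  p_3 = 0.483273
  4  |  dp/dt·Δt = -0.000265  |  p_4 = 0.483007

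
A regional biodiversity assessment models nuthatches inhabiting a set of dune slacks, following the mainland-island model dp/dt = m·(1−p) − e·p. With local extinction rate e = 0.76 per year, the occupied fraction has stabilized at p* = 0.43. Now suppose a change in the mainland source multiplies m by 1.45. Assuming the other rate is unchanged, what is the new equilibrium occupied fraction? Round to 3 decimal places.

0.522

Balance m(1−p*) = e·p* gives m = e·p*/(1−p*) = 0.76×0.43000/0.57000 = 0.57333.
New p* = m/(m+e) = 0.83133/(0.83133+0.76000) = 0.52241.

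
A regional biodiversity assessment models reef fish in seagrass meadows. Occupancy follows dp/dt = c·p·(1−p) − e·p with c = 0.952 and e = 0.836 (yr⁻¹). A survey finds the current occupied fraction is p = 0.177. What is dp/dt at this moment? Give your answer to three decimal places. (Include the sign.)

Colonization term: c·p·(1−p) = 0.952×0.177×0.8230 = 0.13868.
Extinction term: e·p = 0.14797.
dp/dt = 0.13868 − 0.14797 = -0.00929.

-0.009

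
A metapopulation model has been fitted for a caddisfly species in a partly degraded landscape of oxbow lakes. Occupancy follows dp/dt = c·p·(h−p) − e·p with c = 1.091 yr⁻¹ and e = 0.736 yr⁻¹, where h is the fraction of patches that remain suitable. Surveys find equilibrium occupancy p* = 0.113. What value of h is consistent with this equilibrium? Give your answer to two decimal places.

0.79

At equilibrium c(h−p*) = e, so h = p* + e/c.
h = 0.113 + 0.736/1.091 = 0.113 + 0.6746 = 0.7876.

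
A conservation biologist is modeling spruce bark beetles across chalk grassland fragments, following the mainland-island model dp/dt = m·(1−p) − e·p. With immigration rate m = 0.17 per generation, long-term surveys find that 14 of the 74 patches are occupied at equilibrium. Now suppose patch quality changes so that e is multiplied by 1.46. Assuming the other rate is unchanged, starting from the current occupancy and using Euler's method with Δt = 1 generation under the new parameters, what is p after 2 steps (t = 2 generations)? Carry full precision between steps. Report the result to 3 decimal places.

0.141

Observed p* = 14/74 = 0.18919.
Balance m(1−p*) = e·p* gives e = m(1−p*)/p* = 0.17×0.81081/0.18919 = 0.72857.
Starting from p₀ = 0.18919; update p ← p + (dp/dt)·Δt with the new parameters.
step 1: Δp = -0.06341, p = 0.12578
step 2: Δp = +0.01482, p = 0.14060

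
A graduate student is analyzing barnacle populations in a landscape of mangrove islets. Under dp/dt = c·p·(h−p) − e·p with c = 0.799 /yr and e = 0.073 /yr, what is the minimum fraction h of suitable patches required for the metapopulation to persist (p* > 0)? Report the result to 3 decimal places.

0.091

p* = h − e/c is positive only when h > e/c.
h_min = e/c = 0.073/0.799 = 0.0914.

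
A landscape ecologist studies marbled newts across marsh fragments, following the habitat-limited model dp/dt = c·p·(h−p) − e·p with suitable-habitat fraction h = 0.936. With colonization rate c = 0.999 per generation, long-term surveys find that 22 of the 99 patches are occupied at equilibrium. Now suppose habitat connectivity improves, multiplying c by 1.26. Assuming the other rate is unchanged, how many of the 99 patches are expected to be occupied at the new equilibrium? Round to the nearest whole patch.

37

Observed p* = 22/99 = 0.22222.
Balance c(h−p*) = e gives e = 0.999×(0.936 − 0.22222) = 0.71307.
New p* = 0.936 − e/c = 0.936 − 0.71307/1.25874 = 0.36950.
Expected occupied = 99 × 0.36950 = 36.58 ≈ 37.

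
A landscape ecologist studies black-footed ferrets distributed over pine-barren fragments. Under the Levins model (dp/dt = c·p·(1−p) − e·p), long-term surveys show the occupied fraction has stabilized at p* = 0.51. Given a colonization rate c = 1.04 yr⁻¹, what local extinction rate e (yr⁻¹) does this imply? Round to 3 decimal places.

At equilibrium c(1−p*) = e.
e = 1.04 × (1 − 0.51) = 1.04 × 0.4900 = 0.5096.

0.510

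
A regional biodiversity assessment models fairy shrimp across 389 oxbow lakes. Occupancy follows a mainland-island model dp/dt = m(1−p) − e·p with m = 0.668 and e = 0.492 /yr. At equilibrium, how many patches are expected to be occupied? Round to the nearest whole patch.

224

p* = m/(m+e) = 0.668/1.1600 = 0.5759.
Expected occupied patches = N × p* = 389 × 0.5759 = 224.01 ≈ 224.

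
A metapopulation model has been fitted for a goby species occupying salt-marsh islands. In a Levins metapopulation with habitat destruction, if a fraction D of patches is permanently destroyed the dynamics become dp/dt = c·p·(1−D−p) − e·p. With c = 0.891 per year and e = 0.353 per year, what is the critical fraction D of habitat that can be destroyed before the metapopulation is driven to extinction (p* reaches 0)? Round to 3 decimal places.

The nontrivial equilibrium is p* = (1−D) − e/c; extinction occurs when this hits zero.
So D_crit = 1 − e/c = 1 − 0.353/0.891 = 1 − 0.3962 = 0.6038.
Note this equals the original equilibrium occupancy — the Levins extinction-debt result.

0.604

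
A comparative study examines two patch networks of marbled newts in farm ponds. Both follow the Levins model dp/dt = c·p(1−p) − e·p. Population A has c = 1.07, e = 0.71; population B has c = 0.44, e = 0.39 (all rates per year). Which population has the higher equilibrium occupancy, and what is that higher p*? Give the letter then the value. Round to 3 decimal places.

A: p*_A = 1 − 0.71/1.07 = 0.3364.
B: p*_B = 1 − 0.39/0.44 = 0.1136.
A is higher at 0.3364.

A, 0.336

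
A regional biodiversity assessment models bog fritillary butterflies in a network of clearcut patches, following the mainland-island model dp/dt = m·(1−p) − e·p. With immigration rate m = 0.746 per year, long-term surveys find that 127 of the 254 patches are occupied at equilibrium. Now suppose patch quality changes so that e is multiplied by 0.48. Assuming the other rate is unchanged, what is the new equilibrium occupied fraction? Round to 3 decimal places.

0.676

Observed p* = 127/254 = 0.50000.
Balance m(1−p*) = e·p* gives e = m(1−p*)/p* = 0.746×0.50000/0.50000 = 0.74600.
New p* = m/(m+e) = 0.74600/(0.74600+0.35808) = 0.67568.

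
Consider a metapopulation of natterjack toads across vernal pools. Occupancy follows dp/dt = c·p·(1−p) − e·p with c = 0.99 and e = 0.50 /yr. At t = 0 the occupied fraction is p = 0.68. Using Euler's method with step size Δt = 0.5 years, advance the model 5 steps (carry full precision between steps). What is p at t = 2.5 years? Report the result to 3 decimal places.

0.527

Update rule: p ← p + [c·p·(1−p) − e·p]·Δt with Δt = 0.5.
  1  |  dp/dt·Δt = -0.062288  |  p_1 = 0.617712
  2  |  dp/dt·Δt = -0.037537  |  p_2 = 0.580175
  3  |  dp/dt·Δt = -0.024476  |  p_3 = 0.555700
  4  |  dp/dt·Δt = -0.016711  |  p_4 = 0.538989
  5  |  dp/dt·Δt = -0.011750  |  p_5 = 0.527239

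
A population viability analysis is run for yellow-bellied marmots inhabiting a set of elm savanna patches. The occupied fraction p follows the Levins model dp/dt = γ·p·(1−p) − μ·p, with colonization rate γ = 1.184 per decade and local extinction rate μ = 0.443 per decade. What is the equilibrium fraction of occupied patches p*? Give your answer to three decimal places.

0.626

At equilibrium, colonization balances extinction: γ·p*·(1−p*) = μ·p*.
So p* = 1 − μ/γ = 1 − 0.443/1.184 = 1 − 0.3742 = 0.6258.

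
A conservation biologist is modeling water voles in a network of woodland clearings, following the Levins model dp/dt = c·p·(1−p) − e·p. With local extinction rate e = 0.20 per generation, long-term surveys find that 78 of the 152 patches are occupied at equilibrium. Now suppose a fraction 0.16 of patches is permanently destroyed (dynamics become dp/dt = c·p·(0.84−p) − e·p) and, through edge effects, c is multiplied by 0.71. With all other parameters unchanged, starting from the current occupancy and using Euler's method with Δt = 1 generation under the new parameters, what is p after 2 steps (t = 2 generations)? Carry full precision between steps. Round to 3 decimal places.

Observed p* = 78/152 = 0.51316.
Balance c(1−p*) = e gives c = e/(1 − 0.51316) = 0.20/0.48684 = 0.41081.
Starting from p₀ = 0.51316; update p ← p + (dp/dt)·Δt with the new parameters.
step 1: Δp = -0.05371, p = 0.45945
step 2: Δp = -0.04089, p = 0.41856

0.419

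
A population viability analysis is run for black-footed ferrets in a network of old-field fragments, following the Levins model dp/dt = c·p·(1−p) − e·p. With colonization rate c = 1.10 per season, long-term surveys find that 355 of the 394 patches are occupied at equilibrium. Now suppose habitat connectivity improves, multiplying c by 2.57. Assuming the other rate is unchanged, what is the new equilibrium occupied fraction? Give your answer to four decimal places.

Observed p* = 355/394 = 0.90102.
Balance c(1−p*) = e gives e = 1.10×(1 − 0.90102) = 0.10888.
New p* = 1 − e/c = 1 − 0.10888/2.82700 = 0.96149.

0.9615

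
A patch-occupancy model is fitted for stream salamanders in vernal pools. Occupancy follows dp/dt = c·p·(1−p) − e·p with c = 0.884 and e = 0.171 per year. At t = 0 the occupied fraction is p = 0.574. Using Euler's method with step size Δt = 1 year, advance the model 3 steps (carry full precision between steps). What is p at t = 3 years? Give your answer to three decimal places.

0.792

Update rule: p ← p + [c·p·(1−p) − e·p]·Δt with Δt = 1.
  1  |  dp/dt·Δt = +0.118005  |  p_1 = 0.692005
  2  |  dp/dt·Δt = +0.070078  |  p_2 = 0.762083
  3  |  dp/dt·Δt = +0.029964  |  p_3 = 0.792047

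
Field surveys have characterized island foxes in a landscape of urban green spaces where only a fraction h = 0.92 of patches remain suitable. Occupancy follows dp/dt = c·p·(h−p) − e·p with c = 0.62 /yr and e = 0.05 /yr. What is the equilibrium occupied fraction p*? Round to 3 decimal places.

0.839

Setting dp/dt = 0 and dividing by p* gives c·(h−p*) = e.
So p* = h − e/c = 0.92 − 0.05/0.62 = 0.92 − 0.0806 = 0.8394.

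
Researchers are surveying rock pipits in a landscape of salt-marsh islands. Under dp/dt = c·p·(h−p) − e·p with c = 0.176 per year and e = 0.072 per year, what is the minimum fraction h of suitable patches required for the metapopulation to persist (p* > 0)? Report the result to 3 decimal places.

p* = h − e/c is positive only when h > e/c.
h_min = e/c = 0.072/0.176 = 0.4091.

0.409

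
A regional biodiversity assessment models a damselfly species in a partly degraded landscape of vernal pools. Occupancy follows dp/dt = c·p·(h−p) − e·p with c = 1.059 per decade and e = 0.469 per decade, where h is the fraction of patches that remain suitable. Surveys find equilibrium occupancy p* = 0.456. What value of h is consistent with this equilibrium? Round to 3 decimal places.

At equilibrium c(h−p*) = e, so h = p* + e/c.
h = 0.456 + 0.469/1.059 = 0.456 + 0.4429 = 0.8989.

0.899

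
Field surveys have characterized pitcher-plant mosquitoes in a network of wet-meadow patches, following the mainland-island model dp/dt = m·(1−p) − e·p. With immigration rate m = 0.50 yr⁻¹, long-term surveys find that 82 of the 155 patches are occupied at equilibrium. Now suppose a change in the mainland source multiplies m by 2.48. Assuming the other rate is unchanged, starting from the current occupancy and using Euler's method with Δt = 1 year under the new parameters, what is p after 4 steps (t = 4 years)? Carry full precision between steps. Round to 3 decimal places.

0.690

Observed p* = 82/155 = 0.52903.
Balance m(1−p*) = e·p* gives e = m(1−p*)/p* = 0.50×0.47097/0.52903 = 0.44512.
Starting from p₀ = 0.52903; update p ← p + (dp/dt)·Δt with the new parameters.
t = 1: p = 0.52903 + (+0.34852) = 0.87755
t = 2: p = 0.87755 + (-0.23878) = 0.63877
t = 3: p = 0.63877 + (+0.16359) = 0.80236
t = 4: p = 0.80236 + (-0.11208) = 0.69028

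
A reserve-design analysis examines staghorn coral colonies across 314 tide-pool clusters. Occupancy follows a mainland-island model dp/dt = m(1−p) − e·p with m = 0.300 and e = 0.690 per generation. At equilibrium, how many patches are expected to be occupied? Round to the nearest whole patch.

p* = m/(m+e) = 0.300/0.9900 = 0.3030.
Expected occupied patches = N × p* = 314 × 0.3030 = 95.15 ≈ 95.

95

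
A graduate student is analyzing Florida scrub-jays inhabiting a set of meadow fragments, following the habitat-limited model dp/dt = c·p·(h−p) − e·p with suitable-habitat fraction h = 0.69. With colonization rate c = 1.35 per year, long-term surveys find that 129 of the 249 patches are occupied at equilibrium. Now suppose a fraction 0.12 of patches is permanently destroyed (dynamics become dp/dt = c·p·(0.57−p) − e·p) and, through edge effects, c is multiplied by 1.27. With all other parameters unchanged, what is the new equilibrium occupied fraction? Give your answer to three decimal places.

Observed p* = 129/249 = 0.51807.
Balance c(h−p*) = e gives e = 1.35×(0.69 − 0.51807) = 0.23211.
New p* = 0.57 − e/c = 0.57 − 0.23211/1.71450 = 0.43462.

0.435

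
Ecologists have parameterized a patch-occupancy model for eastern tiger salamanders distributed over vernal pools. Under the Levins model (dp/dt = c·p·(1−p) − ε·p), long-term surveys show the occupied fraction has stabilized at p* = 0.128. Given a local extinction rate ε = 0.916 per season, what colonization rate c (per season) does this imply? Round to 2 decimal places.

1.05

At equilibrium c(1−p*) = ε, so c = ε/(1−p*).
c = 0.916/(1 − 0.128) = 0.916/0.8720 = 1.0505.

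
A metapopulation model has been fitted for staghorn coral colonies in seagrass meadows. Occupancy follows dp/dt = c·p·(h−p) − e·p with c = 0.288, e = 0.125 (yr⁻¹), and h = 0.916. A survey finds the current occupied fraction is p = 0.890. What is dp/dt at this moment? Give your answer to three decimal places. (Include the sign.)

-0.105

Colonization term: c·p·(h−p) = 0.288×0.890×0.0260 = 0.00666.
Extinction term: e·p = 0.11125.
dp/dt = 0.00666 − 0.11125 = -0.10459.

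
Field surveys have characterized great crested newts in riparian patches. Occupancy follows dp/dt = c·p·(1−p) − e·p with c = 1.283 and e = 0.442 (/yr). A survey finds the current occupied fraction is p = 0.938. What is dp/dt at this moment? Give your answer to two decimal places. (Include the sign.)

-0.34

Colonization term: c·p·(1−p) = 1.283×0.938×0.0620 = 0.07461.
Extinction term: e·p = 0.41460.
dp/dt = 0.07461 − 0.41460 = -0.33998.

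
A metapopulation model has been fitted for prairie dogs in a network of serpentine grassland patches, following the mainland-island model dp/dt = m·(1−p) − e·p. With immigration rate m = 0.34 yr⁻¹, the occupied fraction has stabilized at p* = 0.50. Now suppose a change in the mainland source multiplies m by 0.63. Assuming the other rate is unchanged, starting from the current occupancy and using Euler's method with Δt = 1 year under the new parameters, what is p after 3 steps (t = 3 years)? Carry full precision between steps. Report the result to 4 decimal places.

0.3966

Balance m(1−p*) = e·p* gives e = m(1−p*)/p* = 0.34×0.50000/0.50000 = 0.34000.
Starting from p₀ = 0.50000; update p ← p + (dp/dt)·Δt with the new parameters.
  1  |  dp/dt·Δt = -0.062900  |  p_1 = 0.437100
  2  |  dp/dt·Δt = -0.028041  |  p_2 = 0.409059
  3  |  dp/dt·Δt = -0.012501  |  p_3 = 0.396559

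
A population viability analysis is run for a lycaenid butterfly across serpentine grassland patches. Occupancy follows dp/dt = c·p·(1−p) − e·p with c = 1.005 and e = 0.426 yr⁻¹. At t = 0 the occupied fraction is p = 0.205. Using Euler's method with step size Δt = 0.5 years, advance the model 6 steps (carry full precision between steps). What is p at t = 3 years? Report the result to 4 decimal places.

Update rule: p ← p + [c·p·(1−p) − e·p]·Δt with Δt = 0.5.
p: 0.20500 → 0.24323  (Δp = +0.03823)
p: 0.24323 → 0.28392  (Δp = +0.04069)
p: 0.28392 → 0.32560  (Δp = +0.04169)
p: 0.32560 → 0.36659  (Δp = +0.04099)
p: 0.36659 → 0.40519  (Δp = +0.03860)
p: 0.40519 → 0.43999  (Δp = +0.03480)

0.4400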